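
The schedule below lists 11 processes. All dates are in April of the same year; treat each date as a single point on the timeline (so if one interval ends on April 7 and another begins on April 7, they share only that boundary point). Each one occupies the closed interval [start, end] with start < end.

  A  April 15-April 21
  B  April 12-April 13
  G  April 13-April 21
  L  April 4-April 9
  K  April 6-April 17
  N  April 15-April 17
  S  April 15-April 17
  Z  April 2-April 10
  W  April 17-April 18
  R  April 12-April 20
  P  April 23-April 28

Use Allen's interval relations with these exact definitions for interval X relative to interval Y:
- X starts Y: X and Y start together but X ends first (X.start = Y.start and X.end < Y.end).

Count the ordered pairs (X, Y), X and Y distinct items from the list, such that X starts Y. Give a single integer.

3

Checking all 110 ordered pairs for relation 'starts'; matching pairs in alphabetical order:
(B, R): B starts R ✓
(N, A): N starts A ✓
(S, A): S starts A ✓
Count: 3.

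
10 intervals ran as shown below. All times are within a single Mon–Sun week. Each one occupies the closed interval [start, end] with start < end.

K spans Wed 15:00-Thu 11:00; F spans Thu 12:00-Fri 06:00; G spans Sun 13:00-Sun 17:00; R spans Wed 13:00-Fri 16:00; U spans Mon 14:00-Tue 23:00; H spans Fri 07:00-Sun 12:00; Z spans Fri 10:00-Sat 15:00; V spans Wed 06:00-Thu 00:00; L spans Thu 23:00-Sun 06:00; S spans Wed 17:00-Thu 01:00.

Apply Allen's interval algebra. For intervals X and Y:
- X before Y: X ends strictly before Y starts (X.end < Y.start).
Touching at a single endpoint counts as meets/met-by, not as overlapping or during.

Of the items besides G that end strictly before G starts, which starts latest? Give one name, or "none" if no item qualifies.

Z

Target G = [Sun 13:00, Sun 17:00].
F [Thu 12:00, Fri 06:00] → before → candidate.
H [Fri 07:00, Sun 12:00] → before → candidate.
K [Wed 15:00, Thu 11:00] → before → candidate.
L [Thu 23:00, Sun 06:00] → before → candidate.
R [Wed 13:00, Fri 16:00] → before → candidate.
S [Wed 17:00, Thu 01:00] → before → candidate.
U [Mon 14:00, Tue 23:00] → before → candidate.
V [Wed 06:00, Thu 00:00] → before → candidate.
Z [Fri 10:00, Sat 15:00] → before → candidate.
Among candidates, latest start is Fri 10:00 → Z.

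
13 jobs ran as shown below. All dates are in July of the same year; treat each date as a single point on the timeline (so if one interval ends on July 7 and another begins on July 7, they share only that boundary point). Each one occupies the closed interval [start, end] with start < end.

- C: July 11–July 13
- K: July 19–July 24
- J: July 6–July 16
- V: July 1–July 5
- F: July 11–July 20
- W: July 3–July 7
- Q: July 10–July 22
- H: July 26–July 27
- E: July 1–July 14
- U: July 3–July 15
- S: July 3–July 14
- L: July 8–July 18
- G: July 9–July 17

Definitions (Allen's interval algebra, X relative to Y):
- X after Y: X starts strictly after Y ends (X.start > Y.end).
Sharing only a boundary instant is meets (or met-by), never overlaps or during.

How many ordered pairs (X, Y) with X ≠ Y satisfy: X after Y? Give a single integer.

Checking all 156 ordered pairs for relation 'after'; matching pairs in alphabetical order:
(C, V): C after V ✓
(C, W): C after W ✓
(F, V): F after V ✓
(F, W): F after W ✓
(G, V): G after V ✓
(G, W): G after W ✓
(H, C): H after C ✓
(H, E): H after E ✓
(H, F): H after F ✓
(H, G): H after G ✓
(H, J): H after J ✓
(H, K): H after K ✓
(H, L): H after L ✓
(H, Q): H after Q ✓
(H, S): H after S ✓
(H, U): H after U ✓
(H, V): H after V ✓
(H, W): H after W ✓
(J, V): J after V ✓
(K, C): K after C ✓
(K, E): K after E ✓
(K, G): K after G ✓
(K, J): K after J ✓
(K, L): K after L ✓
... plus 8 further pairs not listed.
Count: 32.

32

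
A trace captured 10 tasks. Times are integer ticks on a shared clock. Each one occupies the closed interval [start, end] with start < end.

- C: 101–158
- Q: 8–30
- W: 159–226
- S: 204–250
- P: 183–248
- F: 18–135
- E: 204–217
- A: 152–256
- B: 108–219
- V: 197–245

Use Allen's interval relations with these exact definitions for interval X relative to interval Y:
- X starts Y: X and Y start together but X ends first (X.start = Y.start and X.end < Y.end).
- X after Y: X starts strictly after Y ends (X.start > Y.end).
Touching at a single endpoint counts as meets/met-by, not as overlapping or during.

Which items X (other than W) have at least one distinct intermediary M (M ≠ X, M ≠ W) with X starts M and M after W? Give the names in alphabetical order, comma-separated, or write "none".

Target W = [159, 226].
Intermediaries M with M after W: none.
Union: none.

none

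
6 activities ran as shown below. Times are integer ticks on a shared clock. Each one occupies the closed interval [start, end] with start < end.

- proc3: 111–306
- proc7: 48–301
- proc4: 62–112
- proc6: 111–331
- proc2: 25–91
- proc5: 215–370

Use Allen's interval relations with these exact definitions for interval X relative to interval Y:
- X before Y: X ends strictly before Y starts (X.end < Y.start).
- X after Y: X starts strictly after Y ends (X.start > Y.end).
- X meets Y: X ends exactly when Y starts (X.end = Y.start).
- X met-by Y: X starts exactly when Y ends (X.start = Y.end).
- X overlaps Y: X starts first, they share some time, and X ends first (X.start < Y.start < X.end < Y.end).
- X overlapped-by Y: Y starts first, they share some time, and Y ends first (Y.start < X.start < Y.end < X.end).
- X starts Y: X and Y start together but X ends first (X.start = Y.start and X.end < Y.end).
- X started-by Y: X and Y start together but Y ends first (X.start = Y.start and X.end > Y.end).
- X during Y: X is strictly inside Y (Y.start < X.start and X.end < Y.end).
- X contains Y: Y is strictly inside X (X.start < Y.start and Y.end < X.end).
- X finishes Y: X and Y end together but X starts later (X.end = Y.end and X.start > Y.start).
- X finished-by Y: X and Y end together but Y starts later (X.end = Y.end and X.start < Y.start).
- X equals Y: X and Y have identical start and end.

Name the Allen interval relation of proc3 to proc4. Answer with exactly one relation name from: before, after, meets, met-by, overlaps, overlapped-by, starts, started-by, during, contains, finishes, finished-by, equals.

overlapped-by

proc3 = [111, 306]; proc4 = [62, 112].
Compare endpoints: proc3.start > proc4.start, proc3.start < proc4.end, proc3.end > proc4.start, proc3.end > proc4.end.
That pattern is 'overlapped-by'.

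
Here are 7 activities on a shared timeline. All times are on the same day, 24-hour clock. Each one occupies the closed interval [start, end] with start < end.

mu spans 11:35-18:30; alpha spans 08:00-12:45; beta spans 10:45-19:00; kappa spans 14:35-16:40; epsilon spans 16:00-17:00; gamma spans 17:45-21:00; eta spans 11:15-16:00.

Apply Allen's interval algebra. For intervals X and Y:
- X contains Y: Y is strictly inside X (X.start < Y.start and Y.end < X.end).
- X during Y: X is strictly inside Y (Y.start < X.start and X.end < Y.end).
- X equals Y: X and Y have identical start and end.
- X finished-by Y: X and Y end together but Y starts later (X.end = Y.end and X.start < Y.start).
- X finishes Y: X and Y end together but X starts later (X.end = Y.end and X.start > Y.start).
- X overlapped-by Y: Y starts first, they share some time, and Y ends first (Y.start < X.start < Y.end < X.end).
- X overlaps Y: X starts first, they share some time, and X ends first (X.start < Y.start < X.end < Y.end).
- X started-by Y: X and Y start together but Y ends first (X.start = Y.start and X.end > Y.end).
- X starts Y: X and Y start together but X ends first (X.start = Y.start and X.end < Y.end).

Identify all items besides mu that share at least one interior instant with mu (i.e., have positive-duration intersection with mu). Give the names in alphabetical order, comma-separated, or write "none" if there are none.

Target mu = [11:35, 18:30].
alpha [08:00, 12:45] → overlaps → yes.
beta [10:45, 19:00] → contains → yes.
epsilon [16:00, 17:00] → during → yes.
eta [11:15, 16:00] → overlaps → yes.
gamma [17:45, 21:00] → overlapped-by → yes.
kappa [14:35, 16:40] → during → yes.
Result: alpha, beta, epsilon, eta, gamma, kappa.

alpha, beta, epsilon, eta, gamma, kappa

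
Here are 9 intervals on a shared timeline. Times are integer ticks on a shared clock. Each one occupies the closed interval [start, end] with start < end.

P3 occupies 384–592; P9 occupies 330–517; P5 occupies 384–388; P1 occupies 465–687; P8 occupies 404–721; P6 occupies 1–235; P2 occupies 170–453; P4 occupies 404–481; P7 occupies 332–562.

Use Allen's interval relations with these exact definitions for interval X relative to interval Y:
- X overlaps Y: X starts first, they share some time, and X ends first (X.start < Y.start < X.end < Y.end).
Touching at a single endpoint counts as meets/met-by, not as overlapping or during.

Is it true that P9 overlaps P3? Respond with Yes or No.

P9 = [330, 517], P3 = [384, 592].
Actual relation of P9 to P3: overlaps.
Asked whether 'overlaps' holds → Yes.

Yes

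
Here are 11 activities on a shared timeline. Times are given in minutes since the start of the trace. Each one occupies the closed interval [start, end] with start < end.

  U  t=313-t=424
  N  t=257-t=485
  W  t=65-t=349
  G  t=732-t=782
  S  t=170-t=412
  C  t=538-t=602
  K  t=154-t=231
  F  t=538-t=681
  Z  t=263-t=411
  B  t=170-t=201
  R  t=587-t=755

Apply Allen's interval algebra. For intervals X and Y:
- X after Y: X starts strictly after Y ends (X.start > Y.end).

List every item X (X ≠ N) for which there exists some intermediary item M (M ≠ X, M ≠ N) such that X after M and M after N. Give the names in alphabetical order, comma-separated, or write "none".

Target N = [t=257, t=485].
Intermediaries M with M after N: C, F, G, R.
Via C — items with X after C: G.
Via F — items with X after F: G.
Via G — items with X after G: none.
Via R — items with X after R: none.
Union: G.

G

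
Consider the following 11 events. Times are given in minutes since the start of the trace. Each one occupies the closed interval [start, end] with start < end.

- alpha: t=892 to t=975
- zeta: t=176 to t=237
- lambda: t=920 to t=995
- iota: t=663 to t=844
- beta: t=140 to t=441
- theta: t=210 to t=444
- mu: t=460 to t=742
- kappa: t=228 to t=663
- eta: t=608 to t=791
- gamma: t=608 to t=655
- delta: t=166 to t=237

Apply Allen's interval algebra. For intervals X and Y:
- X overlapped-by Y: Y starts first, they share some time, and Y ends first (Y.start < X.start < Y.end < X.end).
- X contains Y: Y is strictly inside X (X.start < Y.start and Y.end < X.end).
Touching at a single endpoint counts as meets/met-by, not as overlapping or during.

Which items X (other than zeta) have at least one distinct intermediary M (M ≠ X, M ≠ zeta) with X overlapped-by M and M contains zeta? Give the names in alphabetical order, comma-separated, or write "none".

kappa, theta

Target zeta = [t=176, t=237].
Intermediaries M with M contains zeta: beta.
Via beta — items with X overlapped-by beta: kappa, theta.
Union: kappa, theta.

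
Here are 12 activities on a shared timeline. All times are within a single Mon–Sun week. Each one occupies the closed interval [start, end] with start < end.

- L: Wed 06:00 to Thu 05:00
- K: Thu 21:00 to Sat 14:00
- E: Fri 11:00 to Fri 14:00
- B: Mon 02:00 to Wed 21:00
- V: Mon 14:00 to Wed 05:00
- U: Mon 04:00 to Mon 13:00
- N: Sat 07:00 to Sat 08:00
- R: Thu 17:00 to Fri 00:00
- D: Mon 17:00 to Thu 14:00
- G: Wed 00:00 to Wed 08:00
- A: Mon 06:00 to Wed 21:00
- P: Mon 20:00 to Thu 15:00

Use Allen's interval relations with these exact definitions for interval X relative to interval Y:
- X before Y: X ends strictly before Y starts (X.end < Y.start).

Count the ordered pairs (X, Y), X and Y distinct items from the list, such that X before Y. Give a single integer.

Checking all 132 ordered pairs for relation 'before'; matching pairs in alphabetical order:
(A, E): A before E ✓
(A, K): A before K ✓
(A, N): A before N ✓
(A, R): A before R ✓
(B, E): B before E ✓
(B, K): B before K ✓
(B, N): B before N ✓
(B, R): B before R ✓
(D, E): D before E ✓
(D, K): D before K ✓
(D, N): D before N ✓
(D, R): D before R ✓
(E, N): E before N ✓
(G, E): G before E ✓
(G, K): G before K ✓
(G, N): G before N ✓
(G, R): G before R ✓
(L, E): L before E ✓
(L, K): L before K ✓
(L, N): L before N ✓
(L, R): L before R ✓
(P, E): P before E ✓
(P, K): P before K ✓
(P, N): P before N ✓
... plus 17 further pairs not listed.
Count: 41.

41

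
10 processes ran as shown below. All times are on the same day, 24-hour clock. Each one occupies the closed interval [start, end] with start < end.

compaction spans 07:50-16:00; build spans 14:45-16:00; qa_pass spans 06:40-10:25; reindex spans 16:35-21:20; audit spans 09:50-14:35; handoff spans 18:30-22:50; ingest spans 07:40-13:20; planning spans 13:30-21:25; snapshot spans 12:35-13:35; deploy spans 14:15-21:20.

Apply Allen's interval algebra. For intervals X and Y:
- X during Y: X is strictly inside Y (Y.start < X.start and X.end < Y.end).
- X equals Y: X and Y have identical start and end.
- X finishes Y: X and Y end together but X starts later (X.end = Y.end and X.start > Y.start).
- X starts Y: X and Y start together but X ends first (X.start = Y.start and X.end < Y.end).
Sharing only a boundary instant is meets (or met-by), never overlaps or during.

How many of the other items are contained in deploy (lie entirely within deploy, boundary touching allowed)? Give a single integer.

2

Target deploy = [14:15, 21:20].
audit [09:50, 14:35] → overlaps → no.
build [14:45, 16:00] → during → counts.
compaction [07:50, 16:00] → overlaps → no.
handoff [18:30, 22:50] → overlapped-by → no.
ingest [07:40, 13:20] → before → no.
planning [13:30, 21:25] → contains → no.
qa_pass [06:40, 10:25] → before → no.
reindex [16:35, 21:20] → finishes → counts.
snapshot [12:35, 13:35] → before → no.
Total: 2.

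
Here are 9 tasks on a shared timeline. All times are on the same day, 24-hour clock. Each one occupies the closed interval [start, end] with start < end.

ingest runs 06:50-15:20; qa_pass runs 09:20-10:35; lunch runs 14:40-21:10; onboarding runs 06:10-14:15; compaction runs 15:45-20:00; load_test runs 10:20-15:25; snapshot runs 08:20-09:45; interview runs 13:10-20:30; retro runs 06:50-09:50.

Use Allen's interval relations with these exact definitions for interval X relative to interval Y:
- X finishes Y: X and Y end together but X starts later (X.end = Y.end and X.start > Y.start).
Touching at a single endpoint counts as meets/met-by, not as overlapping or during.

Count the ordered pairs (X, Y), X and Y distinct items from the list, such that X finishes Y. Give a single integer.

0

Checking all 72 ordered pairs for relation 'finishes'; matching pairs in alphabetical order:
No pair satisfies it.
Count: 0.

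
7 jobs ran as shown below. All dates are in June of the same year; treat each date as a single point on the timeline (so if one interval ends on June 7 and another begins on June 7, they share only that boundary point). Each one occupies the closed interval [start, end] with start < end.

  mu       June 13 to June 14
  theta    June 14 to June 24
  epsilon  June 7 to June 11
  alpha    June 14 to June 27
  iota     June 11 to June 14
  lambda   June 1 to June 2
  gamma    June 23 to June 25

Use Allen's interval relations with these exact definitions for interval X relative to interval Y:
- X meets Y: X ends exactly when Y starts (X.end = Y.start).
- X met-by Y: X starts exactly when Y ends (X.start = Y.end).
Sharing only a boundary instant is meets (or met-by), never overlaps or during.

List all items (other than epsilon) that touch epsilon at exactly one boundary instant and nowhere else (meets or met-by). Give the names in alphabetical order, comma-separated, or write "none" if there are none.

iota

Target epsilon = [June 7, June 11].
alpha [June 14, June 27] → after → no.
gamma [June 23, June 25] → after → no.
iota [June 11, June 14] → met-by → yes.
lambda [June 1, June 2] → before → no.
mu [June 13, June 14] → after → no.
theta [June 14, June 24] → after → no.
Result: iota.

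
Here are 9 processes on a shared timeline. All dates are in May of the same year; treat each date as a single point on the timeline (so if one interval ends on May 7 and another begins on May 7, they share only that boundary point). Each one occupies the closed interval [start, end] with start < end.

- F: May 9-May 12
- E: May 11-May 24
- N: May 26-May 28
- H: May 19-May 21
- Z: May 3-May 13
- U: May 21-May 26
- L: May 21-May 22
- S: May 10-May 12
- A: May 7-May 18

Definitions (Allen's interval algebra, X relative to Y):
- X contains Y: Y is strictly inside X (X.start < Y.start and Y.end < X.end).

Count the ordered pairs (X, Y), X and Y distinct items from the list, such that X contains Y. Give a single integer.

Checking all 72 ordered pairs for relation 'contains'; matching pairs in alphabetical order:
(A, F): A contains F ✓
(A, S): A contains S ✓
(E, H): E contains H ✓
(E, L): E contains L ✓
(Z, F): Z contains F ✓
(Z, S): Z contains S ✓
Count: 6.

6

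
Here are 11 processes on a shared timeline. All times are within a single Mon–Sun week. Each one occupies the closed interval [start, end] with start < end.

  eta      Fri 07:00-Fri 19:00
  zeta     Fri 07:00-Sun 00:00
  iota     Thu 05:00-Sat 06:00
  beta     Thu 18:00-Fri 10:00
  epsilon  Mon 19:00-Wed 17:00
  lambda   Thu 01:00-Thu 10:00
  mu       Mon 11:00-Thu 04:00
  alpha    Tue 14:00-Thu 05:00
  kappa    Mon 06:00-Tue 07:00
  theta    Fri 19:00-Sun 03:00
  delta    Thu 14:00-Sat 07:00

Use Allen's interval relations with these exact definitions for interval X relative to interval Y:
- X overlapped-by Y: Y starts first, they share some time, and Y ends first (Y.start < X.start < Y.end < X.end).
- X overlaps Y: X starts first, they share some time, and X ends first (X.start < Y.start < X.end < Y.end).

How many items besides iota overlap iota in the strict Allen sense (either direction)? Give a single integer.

Target iota = [Thu 05:00, Sat 06:00].
alpha [Tue 14:00, Thu 05:00] → meets → no.
beta [Thu 18:00, Fri 10:00] → during → no.
delta [Thu 14:00, Sat 07:00] → overlapped-by → counts.
epsilon [Mon 19:00, Wed 17:00] → before → no.
eta [Fri 07:00, Fri 19:00] → during → no.
kappa [Mon 06:00, Tue 07:00] → before → no.
lambda [Thu 01:00, Thu 10:00] → overlaps → counts.
mu [Mon 11:00, Thu 04:00] → before → no.
theta [Fri 19:00, Sun 03:00] → overlapped-by → counts.
zeta [Fri 07:00, Sun 00:00] → overlapped-by → counts.
Total: 4.

4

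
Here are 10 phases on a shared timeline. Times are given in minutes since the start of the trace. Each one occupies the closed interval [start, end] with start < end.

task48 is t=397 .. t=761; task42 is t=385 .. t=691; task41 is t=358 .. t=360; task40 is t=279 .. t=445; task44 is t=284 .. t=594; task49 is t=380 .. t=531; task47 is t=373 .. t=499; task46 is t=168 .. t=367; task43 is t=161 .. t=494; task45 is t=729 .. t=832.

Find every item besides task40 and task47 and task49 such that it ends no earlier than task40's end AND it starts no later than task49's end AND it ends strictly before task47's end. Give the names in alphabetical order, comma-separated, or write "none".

task43

Conditions: its end is no earlier than task40's end (X.end >= t=445) AND its start is no later than task49's end (X.start <= t=531) AND its end is strictly before task47's end (X.end < t=499).
task41: end t=360 >= t=445? ✗; start t=358 <= t=531? ✓; end t=360 < t=499? ✓ → no.
task42: end t=691 >= t=445? ✓; start t=385 <= t=531? ✓; end t=691 < t=499? ✗ → no.
task43: end t=494 >= t=445? ✓; start t=161 <= t=531? ✓; end t=494 < t=499? ✓ → yes.
task44: end t=594 >= t=445? ✓; start t=284 <= t=531? ✓; end t=594 < t=499? ✗ → no.
task45: end t=832 >= t=445? ✓; start t=729 <= t=531? ✗; end t=832 < t=499? ✗ → no.
task46: end t=367 >= t=445? ✗; start t=168 <= t=531? ✓; end t=367 < t=499? ✓ → no.
task48: end t=761 >= t=445? ✓; start t=397 <= t=531? ✓; end t=761 < t=499? ✗ → no.
Result: task43.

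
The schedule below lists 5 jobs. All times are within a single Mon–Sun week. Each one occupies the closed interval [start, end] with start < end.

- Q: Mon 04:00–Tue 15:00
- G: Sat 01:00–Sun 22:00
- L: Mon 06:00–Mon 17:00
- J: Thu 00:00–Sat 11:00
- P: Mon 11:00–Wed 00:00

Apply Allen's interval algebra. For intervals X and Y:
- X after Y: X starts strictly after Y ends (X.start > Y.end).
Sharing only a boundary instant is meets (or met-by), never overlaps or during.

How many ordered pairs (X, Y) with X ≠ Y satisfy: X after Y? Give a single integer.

Checking all 20 ordered pairs for relation 'after'; matching pairs in alphabetical order:
(G, L): G after L ✓
(G, P): G after P ✓
(G, Q): G after Q ✓
(J, L): J after L ✓
(J, P): J after P ✓
(J, Q): J after Q ✓
Count: 6.

6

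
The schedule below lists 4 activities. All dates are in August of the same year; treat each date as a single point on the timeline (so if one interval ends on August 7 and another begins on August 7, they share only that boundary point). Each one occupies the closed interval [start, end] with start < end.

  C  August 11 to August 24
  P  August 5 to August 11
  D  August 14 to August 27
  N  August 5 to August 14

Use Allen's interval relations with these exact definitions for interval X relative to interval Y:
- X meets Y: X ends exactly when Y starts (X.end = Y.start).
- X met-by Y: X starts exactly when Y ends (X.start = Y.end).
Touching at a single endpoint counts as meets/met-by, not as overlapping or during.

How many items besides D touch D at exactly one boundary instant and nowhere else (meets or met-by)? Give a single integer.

1

Target D = [August 14, August 27].
C [August 11, August 24] → overlaps → no.
N [August 5, August 14] → meets → counts.
P [August 5, August 11] → before → no.
Total: 1.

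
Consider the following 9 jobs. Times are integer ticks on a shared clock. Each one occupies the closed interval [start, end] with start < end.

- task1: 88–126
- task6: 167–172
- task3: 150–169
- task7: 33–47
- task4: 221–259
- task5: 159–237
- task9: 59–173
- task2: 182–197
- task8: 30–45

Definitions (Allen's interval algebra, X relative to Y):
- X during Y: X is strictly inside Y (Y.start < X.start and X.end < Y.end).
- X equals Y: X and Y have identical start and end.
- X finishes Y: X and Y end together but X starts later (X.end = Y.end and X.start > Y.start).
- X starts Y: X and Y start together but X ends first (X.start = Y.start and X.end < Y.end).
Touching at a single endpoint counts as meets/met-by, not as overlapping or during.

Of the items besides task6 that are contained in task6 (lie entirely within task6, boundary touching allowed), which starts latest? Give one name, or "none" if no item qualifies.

none

Target task6 = [167, 172].
task1 [88, 126] → before → excluded.
task2 [182, 197] → after → excluded.
task3 [150, 169] → overlaps → excluded.
task4 [221, 259] → after → excluded.
task5 [159, 237] → contains → excluded.
task7 [33, 47] → before → excluded.
task8 [30, 45] → before → excluded.
task9 [59, 173] → contains → excluded.
No candidates → none.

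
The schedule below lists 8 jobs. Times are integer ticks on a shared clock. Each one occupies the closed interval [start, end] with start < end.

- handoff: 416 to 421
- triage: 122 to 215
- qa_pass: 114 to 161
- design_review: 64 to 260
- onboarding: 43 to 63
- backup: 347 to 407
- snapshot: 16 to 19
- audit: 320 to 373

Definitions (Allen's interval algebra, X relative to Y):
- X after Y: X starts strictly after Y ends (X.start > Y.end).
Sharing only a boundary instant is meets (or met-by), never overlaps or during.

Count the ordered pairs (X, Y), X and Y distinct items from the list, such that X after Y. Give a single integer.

24

Checking all 56 ordered pairs for relation 'after'; matching pairs in alphabetical order:
(audit, design_review): audit after design_review ✓
(audit, onboarding): audit after onboarding ✓
(audit, qa_pass): audit after qa_pass ✓
(audit, snapshot): audit after snapshot ✓
(audit, triage): audit after triage ✓
(backup, design_review): backup after design_review ✓
(backup, onboarding): backup after onboarding ✓
(backup, qa_pass): backup after qa_pass ✓
(backup, snapshot): backup after snapshot ✓
(backup, triage): backup after triage ✓
(design_review, onboarding): design_review after onboarding ✓
(design_review, snapshot): design_review after snapshot ✓
(handoff, audit): handoff after audit ✓
(handoff, backup): handoff after backup ✓
(handoff, design_review): handoff after design_review ✓
(handoff, onboarding): handoff after onboarding ✓
(handoff, qa_pass): handoff after qa_pass ✓
(handoff, snapshot): handoff after snapshot ✓
(handoff, triage): handoff after triage ✓
(onboarding, snapshot): onboarding after snapshot ✓
(qa_pass, onboarding): qa_pass after onboarding ✓
(qa_pass, snapshot): qa_pass after snapshot ✓
(triage, onboarding): triage after onboarding ✓
(triage, snapshot): triage after snapshot ✓
Count: 24.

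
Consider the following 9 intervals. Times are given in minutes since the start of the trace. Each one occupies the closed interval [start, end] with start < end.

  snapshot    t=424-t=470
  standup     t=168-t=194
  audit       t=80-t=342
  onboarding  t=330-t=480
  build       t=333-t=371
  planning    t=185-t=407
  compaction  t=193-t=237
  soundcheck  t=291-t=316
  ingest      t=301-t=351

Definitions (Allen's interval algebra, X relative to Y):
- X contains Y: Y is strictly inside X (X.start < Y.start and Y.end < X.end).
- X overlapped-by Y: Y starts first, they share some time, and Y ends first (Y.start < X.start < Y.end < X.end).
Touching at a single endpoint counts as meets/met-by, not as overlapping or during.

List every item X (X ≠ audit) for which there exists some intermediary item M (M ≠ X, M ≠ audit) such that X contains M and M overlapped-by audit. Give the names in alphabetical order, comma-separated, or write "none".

onboarding, planning

Target audit = [t=80, t=342].
Intermediaries M with M overlapped-by audit: build, ingest, onboarding, planning.
Via build — items with X contains build: onboarding, planning.
Via ingest — items with X contains ingest: planning.
Via onboarding — items with X contains onboarding: none.
Via planning — items with X contains planning: none.
Union: onboarding, planning.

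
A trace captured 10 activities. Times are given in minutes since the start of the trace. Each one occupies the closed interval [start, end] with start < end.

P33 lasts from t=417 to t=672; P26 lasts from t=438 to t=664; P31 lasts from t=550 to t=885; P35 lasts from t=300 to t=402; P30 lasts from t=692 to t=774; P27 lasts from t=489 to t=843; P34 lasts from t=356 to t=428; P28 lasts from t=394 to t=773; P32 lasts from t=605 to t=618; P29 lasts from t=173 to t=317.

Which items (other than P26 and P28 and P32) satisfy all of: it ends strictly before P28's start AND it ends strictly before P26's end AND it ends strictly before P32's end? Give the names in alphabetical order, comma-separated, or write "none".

Conditions: its end is strictly before P28's start (X.end < t=394) AND its end is strictly before P26's end (X.end < t=664) AND its end is strictly before P32's end (X.end < t=618).
P27: end t=843 < t=394? ✗; end t=843 < t=664? ✗; end t=843 < t=618? ✗ → no.
P29: end t=317 < t=394? ✓; end t=317 < t=664? ✓; end t=317 < t=618? ✓ → yes.
P30: end t=774 < t=394? ✗; end t=774 < t=664? ✗; end t=774 < t=618? ✗ → no.
P31: end t=885 < t=394? ✗; end t=885 < t=664? ✗; end t=885 < t=618? ✗ → no.
P33: end t=672 < t=394? ✗; end t=672 < t=664? ✗; end t=672 < t=618? ✗ → no.
P34: end t=428 < t=394? ✗; end t=428 < t=664? ✓; end t=428 < t=618? ✓ → no.
P35: end t=402 < t=394? ✗; end t=402 < t=664? ✓; end t=402 < t=618? ✓ → no.
Result: P29.

P29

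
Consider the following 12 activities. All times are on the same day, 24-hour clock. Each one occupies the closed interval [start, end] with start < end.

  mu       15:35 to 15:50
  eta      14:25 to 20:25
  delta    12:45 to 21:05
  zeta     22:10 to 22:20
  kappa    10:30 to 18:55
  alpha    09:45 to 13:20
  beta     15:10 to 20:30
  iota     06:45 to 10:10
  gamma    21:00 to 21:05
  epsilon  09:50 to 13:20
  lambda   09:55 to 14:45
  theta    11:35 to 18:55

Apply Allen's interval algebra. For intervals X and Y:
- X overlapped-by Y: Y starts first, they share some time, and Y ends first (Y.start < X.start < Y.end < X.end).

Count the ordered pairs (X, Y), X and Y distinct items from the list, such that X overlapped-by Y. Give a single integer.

Checking all 132 ordered pairs for relation 'overlapped-by'; matching pairs in alphabetical order:
(alpha, iota): alpha overlapped-by iota ✓
(beta, eta): beta overlapped-by eta ✓
(beta, kappa): beta overlapped-by kappa ✓
(beta, theta): beta overlapped-by theta ✓
(delta, alpha): delta overlapped-by alpha ✓
(delta, epsilon): delta overlapped-by epsilon ✓
(delta, kappa): delta overlapped-by kappa ✓
(delta, lambda): delta overlapped-by lambda ✓
(delta, theta): delta overlapped-by theta ✓
(epsilon, iota): epsilon overlapped-by iota ✓
(eta, kappa): eta overlapped-by kappa ✓
(eta, lambda): eta overlapped-by lambda ✓
(eta, theta): eta overlapped-by theta ✓
(kappa, alpha): kappa overlapped-by alpha ✓
(kappa, epsilon): kappa overlapped-by epsilon ✓
(kappa, lambda): kappa overlapped-by lambda ✓
(lambda, alpha): lambda overlapped-by alpha ✓
(lambda, epsilon): lambda overlapped-by epsilon ✓
(lambda, iota): lambda overlapped-by iota ✓
(theta, alpha): theta overlapped-by alpha ✓
(theta, epsilon): theta overlapped-by epsilon ✓
(theta, lambda): theta overlapped-by lambda ✓
Count: 22.

22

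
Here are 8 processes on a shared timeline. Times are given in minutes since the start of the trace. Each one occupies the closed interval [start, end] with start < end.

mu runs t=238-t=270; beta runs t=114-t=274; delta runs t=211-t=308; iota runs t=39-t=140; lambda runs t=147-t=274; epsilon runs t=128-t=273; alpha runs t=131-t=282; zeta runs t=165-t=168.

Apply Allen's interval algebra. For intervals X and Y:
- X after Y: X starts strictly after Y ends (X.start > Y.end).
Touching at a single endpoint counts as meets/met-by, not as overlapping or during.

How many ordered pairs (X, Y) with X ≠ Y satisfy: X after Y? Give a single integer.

6

Checking all 56 ordered pairs for relation 'after'; matching pairs in alphabetical order:
(delta, iota): delta after iota ✓
(delta, zeta): delta after zeta ✓
(lambda, iota): lambda after iota ✓
(mu, iota): mu after iota ✓
(mu, zeta): mu after zeta ✓
(zeta, iota): zeta after iota ✓
Count: 6.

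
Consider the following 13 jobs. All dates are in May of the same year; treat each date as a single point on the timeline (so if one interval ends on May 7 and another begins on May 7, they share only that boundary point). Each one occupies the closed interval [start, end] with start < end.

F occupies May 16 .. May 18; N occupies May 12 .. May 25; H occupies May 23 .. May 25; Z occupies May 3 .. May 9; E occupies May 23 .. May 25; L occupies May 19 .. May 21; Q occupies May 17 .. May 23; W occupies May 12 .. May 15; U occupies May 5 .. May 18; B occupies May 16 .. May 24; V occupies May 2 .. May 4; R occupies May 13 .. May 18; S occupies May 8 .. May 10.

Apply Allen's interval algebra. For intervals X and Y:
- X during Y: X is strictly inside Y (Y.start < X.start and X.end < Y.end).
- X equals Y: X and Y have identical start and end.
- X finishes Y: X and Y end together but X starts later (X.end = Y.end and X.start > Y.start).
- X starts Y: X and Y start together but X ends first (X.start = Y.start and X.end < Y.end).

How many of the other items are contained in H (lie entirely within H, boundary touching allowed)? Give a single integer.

Target H = [May 23, May 25].
B [May 16, May 24] → overlaps → no.
E [May 23, May 25] → equals → counts.
F [May 16, May 18] → before → no.
L [May 19, May 21] → before → no.
N [May 12, May 25] → finished-by → no.
Q [May 17, May 23] → meets → no.
R [May 13, May 18] → before → no.
S [May 8, May 10] → before → no.
U [May 5, May 18] → before → no.
V [May 2, May 4] → before → no.
W [May 12, May 15] → before → no.
Z [May 3, May 9] → before → no.
Total: 1.

1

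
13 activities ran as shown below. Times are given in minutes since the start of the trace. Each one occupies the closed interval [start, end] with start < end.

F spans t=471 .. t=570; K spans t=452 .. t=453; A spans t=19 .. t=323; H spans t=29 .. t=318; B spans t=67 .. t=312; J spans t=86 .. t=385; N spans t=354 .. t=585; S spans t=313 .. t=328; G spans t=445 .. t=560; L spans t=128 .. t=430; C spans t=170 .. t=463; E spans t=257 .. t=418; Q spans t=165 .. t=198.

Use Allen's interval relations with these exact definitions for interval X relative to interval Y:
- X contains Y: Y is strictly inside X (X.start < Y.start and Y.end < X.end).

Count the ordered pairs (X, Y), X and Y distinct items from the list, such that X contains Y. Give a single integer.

Checking all 156 ordered pairs for relation 'contains'; matching pairs in alphabetical order:
(A, B): A contains B ✓
(A, H): A contains H ✓
(A, Q): A contains Q ✓
(B, Q): B contains Q ✓
(C, E): C contains E ✓
(C, K): C contains K ✓
(C, S): C contains S ✓
(E, S): E contains S ✓
(G, K): G contains K ✓
(H, B): H contains B ✓
(H, Q): H contains Q ✓
(J, Q): J contains Q ✓
(J, S): J contains S ✓
(L, E): L contains E ✓
(L, Q): L contains Q ✓
(L, S): L contains S ✓
(N, F): N contains F ✓
(N, G): N contains G ✓
(N, K): N contains K ✓
Count: 19.

19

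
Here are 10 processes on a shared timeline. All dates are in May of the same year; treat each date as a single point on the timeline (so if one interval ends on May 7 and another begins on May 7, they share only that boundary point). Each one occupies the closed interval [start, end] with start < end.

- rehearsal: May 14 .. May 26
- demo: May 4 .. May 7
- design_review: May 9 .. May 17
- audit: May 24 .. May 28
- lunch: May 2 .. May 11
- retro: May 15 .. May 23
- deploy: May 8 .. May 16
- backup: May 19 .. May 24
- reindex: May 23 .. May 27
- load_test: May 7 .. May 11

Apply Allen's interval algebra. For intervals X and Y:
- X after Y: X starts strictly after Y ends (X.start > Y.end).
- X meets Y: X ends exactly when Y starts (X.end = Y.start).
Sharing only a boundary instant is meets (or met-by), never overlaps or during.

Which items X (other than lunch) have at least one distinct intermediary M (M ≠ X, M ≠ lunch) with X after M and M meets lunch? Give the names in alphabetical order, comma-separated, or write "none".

Target lunch = [May 2, May 11].
Intermediaries M with M meets lunch: none.
Union: none.

none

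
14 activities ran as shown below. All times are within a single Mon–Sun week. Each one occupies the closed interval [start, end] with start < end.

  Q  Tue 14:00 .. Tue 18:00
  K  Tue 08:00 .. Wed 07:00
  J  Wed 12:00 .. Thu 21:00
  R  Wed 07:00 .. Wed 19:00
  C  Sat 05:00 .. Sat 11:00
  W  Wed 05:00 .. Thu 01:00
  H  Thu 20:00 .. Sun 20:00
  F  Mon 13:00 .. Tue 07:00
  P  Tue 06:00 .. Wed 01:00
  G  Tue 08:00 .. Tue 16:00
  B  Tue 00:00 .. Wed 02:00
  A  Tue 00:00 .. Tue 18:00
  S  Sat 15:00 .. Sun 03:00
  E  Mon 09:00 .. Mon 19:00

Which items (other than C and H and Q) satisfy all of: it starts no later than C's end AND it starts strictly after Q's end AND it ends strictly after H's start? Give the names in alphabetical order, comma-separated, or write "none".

Conditions: its start is no later than C's end (X.start <= Sat 11:00) AND its start is strictly after Q's end (X.start > Tue 18:00) AND its end is strictly after H's start (X.end > Thu 20:00).
A: start Tue 00:00 <= Sat 11:00? ✓; start Tue 00:00 > Tue 18:00? ✗; end Tue 18:00 > Thu 20:00? ✗ → no.
B: start Tue 00:00 <= Sat 11:00? ✓; start Tue 00:00 > Tue 18:00? ✗; end Wed 02:00 > Thu 20:00? ✗ → no.
E: start Mon 09:00 <= Sat 11:00? ✓; start Mon 09:00 > Tue 18:00? ✗; end Mon 19:00 > Thu 20:00? ✗ → no.
F: start Mon 13:00 <= Sat 11:00? ✓; start Mon 13:00 > Tue 18:00? ✗; end Tue 07:00 > Thu 20:00? ✗ → no.
G: start Tue 08:00 <= Sat 11:00? ✓; start Tue 08:00 > Tue 18:00? ✗; end Tue 16:00 > Thu 20:00? ✗ → no.
J: start Wed 12:00 <= Sat 11:00? ✓; start Wed 12:00 > Tue 18:00? ✓; end Thu 21:00 > Thu 20:00? ✓ → yes.
K: start Tue 08:00 <= Sat 11:00? ✓; start Tue 08:00 > Tue 18:00? ✗; end Wed 07:00 > Thu 20:00? ✗ → no.
P: start Tue 06:00 <= Sat 11:00? ✓; start Tue 06:00 > Tue 18:00? ✗; end Wed 01:00 > Thu 20:00? ✗ → no.
R: start Wed 07:00 <= Sat 11:00? ✓; start Wed 07:00 > Tue 18:00? ✓; end Wed 19:00 > Thu 20:00? ✗ → no.
S: start Sat 15:00 <= Sat 11:00? ✗; start Sat 15:00 > Tue 18:00? ✓; end Sun 03:00 > Thu 20:00? ✓ → no.
W: start Wed 05:00 <= Sat 11:00? ✓; start Wed 05:00 > Tue 18:00? ✓; end Thu 01:00 > Thu 20:00? ✗ → no.
Result: J.

J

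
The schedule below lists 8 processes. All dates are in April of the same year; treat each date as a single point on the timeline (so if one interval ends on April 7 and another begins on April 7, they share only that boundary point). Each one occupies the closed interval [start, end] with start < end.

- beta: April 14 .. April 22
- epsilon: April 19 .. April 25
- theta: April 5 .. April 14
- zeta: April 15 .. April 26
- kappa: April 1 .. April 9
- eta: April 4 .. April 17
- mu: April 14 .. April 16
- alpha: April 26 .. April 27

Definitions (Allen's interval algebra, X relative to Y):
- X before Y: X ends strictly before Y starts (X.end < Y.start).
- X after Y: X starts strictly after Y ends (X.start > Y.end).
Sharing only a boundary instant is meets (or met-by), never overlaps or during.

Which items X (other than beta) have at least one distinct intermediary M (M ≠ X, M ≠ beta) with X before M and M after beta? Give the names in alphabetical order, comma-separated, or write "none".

Target beta = [April 14, April 22].
Intermediaries M with M after beta: alpha.
Via alpha — items with X before alpha: epsilon, eta, kappa, mu, theta.
Union: epsilon, eta, kappa, mu, theta.

epsilon, eta, kappa, mu, theta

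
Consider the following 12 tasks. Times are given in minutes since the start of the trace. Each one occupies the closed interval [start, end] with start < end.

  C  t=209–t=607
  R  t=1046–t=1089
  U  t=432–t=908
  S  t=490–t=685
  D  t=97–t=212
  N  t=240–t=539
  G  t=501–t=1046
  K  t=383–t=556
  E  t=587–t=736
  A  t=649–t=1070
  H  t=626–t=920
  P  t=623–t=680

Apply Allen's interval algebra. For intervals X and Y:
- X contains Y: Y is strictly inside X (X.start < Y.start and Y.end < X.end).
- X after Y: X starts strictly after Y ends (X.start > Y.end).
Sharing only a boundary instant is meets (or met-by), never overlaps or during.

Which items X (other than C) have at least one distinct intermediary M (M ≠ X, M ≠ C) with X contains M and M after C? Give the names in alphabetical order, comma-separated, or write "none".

Target C = [t=209, t=607].
Intermediaries M with M after C: A, H, P, R.
Via A — items with X contains A: none.
Via H — items with X contains H: G.
Via P — items with X contains P: E, G, S, U.
Via R — items with X contains R: none.
Union: E, G, S, U.

E, G, S, U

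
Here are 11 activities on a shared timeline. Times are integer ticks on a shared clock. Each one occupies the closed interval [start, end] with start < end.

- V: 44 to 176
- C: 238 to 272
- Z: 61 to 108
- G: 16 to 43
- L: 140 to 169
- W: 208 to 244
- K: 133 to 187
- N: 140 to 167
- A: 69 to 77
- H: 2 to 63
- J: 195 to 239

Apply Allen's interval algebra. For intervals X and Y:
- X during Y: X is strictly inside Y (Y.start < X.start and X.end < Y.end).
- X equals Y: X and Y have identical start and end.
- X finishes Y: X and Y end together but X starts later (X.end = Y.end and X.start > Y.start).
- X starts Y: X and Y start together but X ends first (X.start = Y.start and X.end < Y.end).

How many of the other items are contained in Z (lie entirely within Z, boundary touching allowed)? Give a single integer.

1

Target Z = [61, 108].
A [69, 77] → during → counts.
C [238, 272] → after → no.
G [16, 43] → before → no.
H [2, 63] → overlaps → no.
J [195, 239] → after → no.
K [133, 187] → after → no.
L [140, 169] → after → no.
N [140, 167] → after → no.
V [44, 176] → contains → no.
W [208, 244] → after → no.
Total: 1.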